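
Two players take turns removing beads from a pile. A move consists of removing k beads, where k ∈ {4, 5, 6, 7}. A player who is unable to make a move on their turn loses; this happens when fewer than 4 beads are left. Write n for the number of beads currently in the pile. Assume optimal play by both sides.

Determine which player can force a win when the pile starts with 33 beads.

Label each position W (a win for the player to move) or L (a loss). A position with no legal move is L; any other position is W exactly when some move reaches an L, and L when every move reaches a W.
n=0: no move → L
n=1: no move → L
n=2: no move → L
n=3: no move → L
n=4: reaches L-position 0 → W
n=5: reaches L-position 1 → W
n=6: reaches L-position 2 → W
n=7: reaches L-position 3 → W
n=8: reaches L-position 3 → W
n=9: reaches L-position 3 → W
n=10: reaches L-position 3 → W
n=11: only reaches 7(W), 6(W), 5(W), 4(W), all W → L
n=12: only reaches 8(W), 7(W), 6(W), 5(W), all W → L
n=13: only reaches 9(W), 8(W), 7(W), 6(W), all W → L
n=14: only reaches 10(W), 9(W), 8(W), 7(W), all W → L
n=15: reaches L-position 11 → W
n=16: reaches L-position 12 → W
n=17: reaches L-position 13 → W
n=18: reaches L-position 14 → W
n=19: reaches L-position 14 → W
n=20: reaches L-position 14 → W
n=21: reaches L-position 14 → W
n=22: only reaches 18(W), 17(W), 16(W), 15(W), all W → L
n=23: only reaches 19(W), 18(W), 17(W), 16(W), all W → L
n=24: only reaches 20(W), 19(W), 18(W), 17(W), all W → L
n=25: only reaches 21(W), 20(W), 19(W), 18(W), all W → L
n=26: reaches L-position 22 → W
n=27: reaches L-position 23 → W
n=28: reaches L-position 24 → W
n=29: reaches L-position 25 → W
n=30: reaches L-position 25 → W
n=31: reaches L-position 25 → W
n=32: reaches L-position 25 → W
n=33: only reaches 29(W), 28(W), 27(W), 26(W), all W → L
Every move from 33 reaches a W position, so the mover loses.

The second player wins.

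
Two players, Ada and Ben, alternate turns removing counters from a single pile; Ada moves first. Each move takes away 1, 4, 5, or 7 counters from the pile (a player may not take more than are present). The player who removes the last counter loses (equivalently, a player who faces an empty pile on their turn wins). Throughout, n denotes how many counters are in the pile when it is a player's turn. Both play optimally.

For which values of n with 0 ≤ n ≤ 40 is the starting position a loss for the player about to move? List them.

Compute win/loss labels from the base case upward. A position with no move is W. Any other position is W if it can reach an L in one move, else L.
n=0: no move; the opponent has just taken the last counter and therefore loses → W
n=1: only reaches 0(W), which is W → L
n=2: reaches L-position 1 → W
n=3: only reaches 2(W), which is W → L
n=4: reaches L-position 3 → W
n=5: reaches L-position 1 → W
n=6: reaches L-position 1 → W
n=7: reaches L-position 3 → W
n=8: reaches L-position 3 → W
n=9: only reaches 8(W), 5(W), 4(W), 2(W), all W → L
n=10: reaches L-position 9 → W
n=11: only reaches 10(W), 7(W), 6(W), 4(W), all W → L
n=12: reaches L-position 11 → W
n=13: reaches L-position 9 → W
n=14: reaches L-position 9 → W
n=15: reaches L-position 11 → W
n=16: reaches L-position 11 → W
n=17: only reaches 16(W), 13(W), 12(W), 10(W), all W → L
n=18: reaches L-position 17 → W
n=19: only reaches 18(W), 15(W), 14(W), 12(W), all W → L
n=20: reaches L-position 19 → W
n=21: reaches L-position 17 → W
n=22: reaches L-position 17 → W
n=23: reaches L-position 19 → W
n=24: reaches L-position 19 → W
n=25: only reaches 24(W), 21(W), 20(W), 18(W), all W → L
n=26: reaches L-position 25 → W
n=27: only reaches 26(W), 23(W), 22(W), 20(W), all W → L
n=28: reaches L-position 27 → W
n=29: reaches L-position 25 → W
n=30: reaches L-position 25 → W
n=31: reaches L-position 27 → W
n=32: reaches L-position 27 → W
n=33: only reaches 32(W), 29(W), 28(W), 26(W), all W → L
n=34: reaches L-position 33 → W
n=35: only reaches 34(W), 31(W), 30(W), 28(W), all W → L
n=36: reaches L-position 35 → W
n=37: reaches L-position 33 → W
n=38: reaches L-position 33 → W
n=39: reaches L-position 35 → W
n=40: reaches L-position 35 → W
Reading off the rows marked L gives the requested list; there are 10 such values of n.

1, 3, 9, 11, 17, 19, 25, 27, 33, 35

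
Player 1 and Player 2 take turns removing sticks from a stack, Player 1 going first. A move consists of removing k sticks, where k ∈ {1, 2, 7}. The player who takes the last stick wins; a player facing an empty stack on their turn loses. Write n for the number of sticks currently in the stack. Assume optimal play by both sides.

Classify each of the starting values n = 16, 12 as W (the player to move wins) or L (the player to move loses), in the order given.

Work bottom-up. With no move the player to move loses. Otherwise the position is W if at least one move leads to an L position for the opponent, and L if every move leads to a W.
n=0: no move → L
n=1: reaches L-position 0 → W
n=2: reaches L-position 0 → W
n=3: only reaches 2(W), 1(W), all W → L
n=4: reaches L-position 3 → W
n=5: reaches L-position 3 → W
n=6: only reaches 5(W), 4(W), all W → L
n=7: reaches L-position 6 → W
n=8: reaches L-position 6 → W
n=9: only reaches 8(W), 7(W), 2(W), all W → L
n=10: reaches L-position 9 → W
n=11: reaches L-position 9 → W
n=12: only reaches 11(W), 10(W), 5(W), all W → L
n=13: reaches L-position 12 → W
n=14: reaches L-position 12 → W
n=15: only reaches 14(W), 13(W), 8(W), all W → L
n=16: reaches L-position 15 → W

16: W, 12: L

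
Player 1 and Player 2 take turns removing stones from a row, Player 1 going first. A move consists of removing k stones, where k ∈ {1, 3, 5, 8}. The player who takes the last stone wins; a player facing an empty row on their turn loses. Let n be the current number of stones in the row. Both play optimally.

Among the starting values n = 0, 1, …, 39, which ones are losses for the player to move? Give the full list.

0, 2, 4, 6, 13, 15, 17, 19, 26, 28, 30, 32, 39

Label each position W (a win for the player to move) or L (a loss). A position with no legal move is L; any other position is W exactly when some move reaches an L, and L when every move reaches a W.
n=0: no move → L
n=1: →0(L), so W
n=2: →1(W) only, which is W, so L
n=3: →2(L), so W
n=4: →3(W), 1(W) — all W, so L
n=5: →4(L), so W
n=6: →5(W), 3(W), 1(W) — all W, so L
n=7: →6(L), so W
n=8: →0(L), so W
n=9: →6(L), so W
n=10: →2(L), so W
n=11: →6(L), so W
n=12: →4(L), so W
n=13: →12(W), 10(W), 8(W), 5(W) — all W, so L
n=14: →13(L), so W
n=15: →14(W), 12(W), 10(W), 7(W) — all W, so L
n=16: →15(L), so W
n=17: →16(W), 14(W), 12(W), 9(W) — all W, so L
n=18: →17(L), so W
n=19: →18(W), 16(W), 14(W), 11(W) — all W, so L
n=20: →19(L), so W
n=21: →13(L), so W
n=22: →19(L), so W
n=23: →15(L), so W
n=24: →19(L), so W
n=25: →17(L), so W
n=26: →25(W), 23(W), 21(W), 18(W) — all W, so L
n=27: →26(L), so W
n=28: →27(W), 25(W), 23(W), 20(W) — all W, so L
n=29: →28(L), so W
n=30: →29(W), 27(W), 25(W), 22(W) — all W, so L
n=31: →30(L), so W
n=32: →31(W), 29(W), 27(W), 24(W) — all W, so L
n=33: →32(L), so W
n=34: →26(L), so W
n=35: →32(L), so W
n=36: →28(L), so W
n=37: →32(L), so W
n=38: →30(L), so W
n=39: →38(W), 36(W), 34(W), 31(W) — all W, so L
Reading off the rows marked L gives the requested list; there are 13 such values of n.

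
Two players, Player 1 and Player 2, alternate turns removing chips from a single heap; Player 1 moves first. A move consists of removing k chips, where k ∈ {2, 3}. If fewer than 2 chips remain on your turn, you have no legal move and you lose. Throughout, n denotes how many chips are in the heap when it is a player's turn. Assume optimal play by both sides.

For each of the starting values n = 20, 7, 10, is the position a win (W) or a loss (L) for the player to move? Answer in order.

20: L, 7: W, 10: L

Classify positions by backward induction: terminal positions (no move available) are L. From any other position, the mover wins iff some move reaches an L.
n=0: no move → L
n=1: no move → L
n=2: W (go to 0, an L position)
n=3: W (go to 1, an L position)
n=4: W (go to 1, an L position)
n=5: L (options 3(W), 2(W) are all W)
n=6: L (options 4(W), 3(W) are all W)
n=7: W (go to 5, an L position)
n=8: W (go to 6, an L position)
n=9: W (go to 6, an L position)
n=10: L (options 8(W), 7(W) are all W)
n=11: L (options 9(W), 8(W) are all W)
n=12: W (go to 10, an L position)
n=13: W (go to 11, an L position)
n=14: W (go to 11, an L position)
n=15: L (options 13(W), 12(W) are all W)
n=16: L (options 14(W), 13(W) are all W)
n=17: W (go to 15, an L position)
n=18: W (go to 16, an L position)
n=19: W (go to 16, an L position)
n=20: L (options 18(W), 17(W) are all W)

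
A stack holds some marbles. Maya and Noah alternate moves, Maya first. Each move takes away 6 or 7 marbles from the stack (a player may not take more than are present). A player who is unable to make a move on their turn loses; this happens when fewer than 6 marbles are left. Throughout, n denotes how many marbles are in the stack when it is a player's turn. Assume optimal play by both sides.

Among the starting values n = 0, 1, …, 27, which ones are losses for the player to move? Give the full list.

Classify positions by backward induction: terminal positions (no move available) are L. From any other position, the mover wins iff some move reaches an L.
n=0: no move → L
n=1: no move → L
n=2: no move → L
n=3: no move → L
n=4: no move → L
n=5: no move → L
n=6: reaches L-position 0 → W
n=7: reaches L-position 1 → W
n=8: reaches L-position 2 → W
n=9: reaches L-position 3 → W
n=10: reaches L-position 4 → W
n=11: reaches L-position 5 → W
n=12: reaches L-position 5 → W
n=13: only reaches 7(W), 6(W), all W → L
n=14: only reaches 8(W), 7(W), all W → L
n=15: only reaches 9(W), 8(W), all W → L
n=16: only reaches 10(W), 9(W), all W → L
n=17: only reaches 11(W), 10(W), all W → L
n=18: only reaches 12(W), 11(W), all W → L
n=19: reaches L-position 13 → W
n=20: reaches L-position 14 → W
n=21: reaches L-position 15 → W
n=22: reaches L-position 16 → W
n=23: reaches L-position 17 → W
n=24: reaches L-position 18 → W
n=25: reaches L-position 18 → W
n=26: only reaches 20(W), 19(W), all W → L
n=27: only reaches 21(W), 20(W), all W → L
Reading off the rows marked L gives the requested list; there are 14 such values of n.

0, 1, 2, 3, 4, 5, 13, 14, 15, 16, 17, 18, 26, 27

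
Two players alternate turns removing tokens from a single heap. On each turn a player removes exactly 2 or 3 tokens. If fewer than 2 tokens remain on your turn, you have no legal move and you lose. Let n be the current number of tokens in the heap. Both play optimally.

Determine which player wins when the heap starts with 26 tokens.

Compute win/loss labels from the base case upward. A position with no move is L. Any other position is W if it can reach an L in one move, else L.
n=0: no move → L
n=1: no move → L
n=2: reaches L-position 0 → W
n=3: reaches L-position 1 → W
n=4: reaches L-position 1 → W
n=5: only reaches 3(W), 2(W), all W → L
n=6: only reaches 4(W), 3(W), all W → L
n=7: reaches L-position 5 → W
n=8: reaches L-position 6 → W
n=9: reaches L-position 6 → W
n=10: only reaches 8(W), 7(W), all W → L
n=11: only reaches 9(W), 8(W), all W → L
n=12: reaches L-position 10 → W
n=13: reaches L-position 11 → W
n=14: reaches L-position 11 → W
n=15: only reaches 13(W), 12(W), all W → L
n=16: only reaches 14(W), 13(W), all W → L
n=17: reaches L-position 15 → W
n=18: reaches L-position 16 → W
n=19: reaches L-position 16 → W
n=20: only reaches 18(W), 17(W), all W → L
n=21: only reaches 19(W), 18(W), all W → L
n=22: reaches L-position 20 → W
n=23: reaches L-position 21 → W
n=24: reaches L-position 21 → W
n=25: only reaches 23(W), 22(W), all W → L
n=26: only reaches 24(W), 23(W), all W → L
Every move from 26 reaches a W position, so the mover loses.

The second player wins.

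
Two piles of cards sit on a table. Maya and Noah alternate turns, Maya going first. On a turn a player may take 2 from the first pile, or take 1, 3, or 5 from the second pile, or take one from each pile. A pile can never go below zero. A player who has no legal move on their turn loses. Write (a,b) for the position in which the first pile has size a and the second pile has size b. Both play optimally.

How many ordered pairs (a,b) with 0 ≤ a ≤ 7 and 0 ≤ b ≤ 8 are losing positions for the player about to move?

Compute win/loss labels from the base case upward. A position with no move is L. Any other position is W if it can reach an L in one move, else L.
Every move lowers a or b (never raises either), so fill the grid row by row in increasing a, and left to right within a row: each cell's successors are then already labelled.
      b=0  b=1  b=2  b=3  b=4  b=5  b=6  b=7  b=8
a=0:    L    W    L    W    L    W    L    W    L
a=1:    L    W    L    W    L    W    L    W    L
a=2:    W    W    W    W    W    W    W    W    W
a=3:    W    L    W    L    W    L    W    L    W
a=4:    L    W    W    W    W    W    W    L    W
a=5:    L    W    L    W    L    W    L    W    W
a=6:    W    W    L    W    L    W    L    W    L
a=7:    W    L    W    W    W    W    W    W    L
Cells with no legal move (terminal, hence L): (0,0), (1,0).
The remaining L cells, each justified by listing all of its moves:
(0,2): →(0,1)(W) only, which is W, so L
(0,4): →(0,3)(W), (0,1)(W) — all W, so L
(0,6): →(0,5)(W), (0,3)(W), (0,1)(W) — all W, so L
(0,8): →(0,7)(W), (0,5)(W), (0,3)(W) — all W, so L
(1,2): →(1,1)(W), (0,1)(W) — all W, so L
(1,4): →(1,3)(W), (1,1)(W), (0,3)(W) — all W, so L
(1,6): →(1,5)(W), (1,3)(W), (1,1)(W), (0,5)(W) — all W, so L
(1,8): →(1,7)(W), (1,5)(W), (1,3)(W), (0,7)(W) — all W, so L
(3,1): →(1,1)(W), (3,0)(W), (2,0)(W) — all W, so L
(3,3): →(1,3)(W), (3,2)(W), (3,0)(W), (2,2)(W) — all W, so L
(3,5): →(1,5)(W), (3,4)(W), (3,2)(W), (3,0)(W), (2,4)(W) — all W, so L
(3,7): →(1,7)(W), (3,6)(W), (3,4)(W), (3,2)(W), (2,6)(W) — all W, so L
(4,0): →(2,0)(W) only, which is W, so L
(4,7): →(2,7)(W), (4,6)(W), (4,4)(W), (4,2)(W), (3,6)(W) — all W, so L
(5,0): →(3,0)(W) only, which is W, so L
(5,2): →(3,2)(W), (5,1)(W), (4,1)(W) — all W, so L
(5,4): →(3,4)(W), (5,3)(W), (5,1)(W), (4,3)(W) — all W, so L
(5,6): →(3,6)(W), (5,5)(W), (5,3)(W), (5,1)(W), (4,5)(W) — all W, so L
(6,2): →(4,2)(W), (6,1)(W), (5,1)(W) — all W, so L
(6,4): →(4,4)(W), (6,3)(W), (6,1)(W), (5,3)(W) — all W, so L
(6,6): →(4,6)(W), (6,5)(W), (6,3)(W), (6,1)(W), (5,5)(W) — all W, so L
(6,8): →(4,8)(W), (6,7)(W), (6,5)(W), (6,3)(W), (5,7)(W) — all W, so L
(7,1): →(5,1)(W), (7,0)(W), (6,0)(W) — all W, so L
(7,8): →(5,8)(W), (7,7)(W), (7,5)(W), (7,3)(W), (6,7)(W) — all W, so L
Every other cell has at least one move into one of the L cells above, so it is W.
L cells per row: a=0: 5, a=1: 5, a=2: 0, a=3: 4, a=4: 2, a=5: 4, a=6: 4, a=7: 2; total 26.

26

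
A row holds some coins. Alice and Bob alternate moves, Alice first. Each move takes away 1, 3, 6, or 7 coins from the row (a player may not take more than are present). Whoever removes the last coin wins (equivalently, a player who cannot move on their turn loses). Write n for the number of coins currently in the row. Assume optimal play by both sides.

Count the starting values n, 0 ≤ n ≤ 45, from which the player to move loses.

12

Use the standard recursion: the mover loses at a terminal position; elsewhere, the mover wins exactly when some move hands the opponent an L position.
n=0: no move → L
n=1: reaches L-position 0 → W
n=2: only reaches 1(W), which is W → L
n=3: reaches L-position 2 → W
n=4: only reaches 3(W), 1(W), all W → L
n=5: reaches L-position 4 → W
n=6: reaches L-position 0 → W
n=7: reaches L-position 4 → W
n=8: reaches L-position 2 → W
n=9: reaches L-position 2 → W
n=10: reaches L-position 4 → W
n=11: reaches L-position 4 → W
n=12: only reaches 11(W), 9(W), 6(W), 5(W), all W → L
n=13: reaches L-position 12 → W
n=14: only reaches 13(W), 11(W), 8(W), 7(W), all W → L
n=15: reaches L-position 14 → W
n=16: only reaches 15(W), 13(W), 10(W), 9(W), all W → L
n=17: reaches L-position 16 → W
n=18: reaches L-position 12 → W
n=19: reaches L-position 16 → W
n=20: reaches L-position 14 → W
n=21: reaches L-position 14 → W
n=22: reaches L-position 16 → W
n=23: reaches L-position 16 → W
n=24: only reaches 23(W), 21(W), 18(W), 17(W), all W → L
n=25: reaches L-position 24 → W
n=26: only reaches 25(W), 23(W), 20(W), 19(W), all W → L
n=27: reaches L-position 26 → W
n=28: only reaches 27(W), 25(W), 22(W), 21(W), all W → L
n=29: reaches L-position 28 → W
n=30: reaches L-position 24 → W
n=31: reaches L-position 28 → W
n=32: reaches L-position 26 → W
n=33: reaches L-position 26 → W
n=34: reaches L-position 28 → W
n=35: reaches L-position 28 → W
n=36: only reaches 35(W), 33(W), 30(W), 29(W), all W → L
n=37: reaches L-position 36 → W
n=38: only reaches 37(W), 35(W), 32(W), 31(W), all W → L
n=39: reaches L-position 38 → W
n=40: only reaches 39(W), 37(W), 34(W), 33(W), all W → L
n=41: reaches L-position 40 → W
n=42: reaches L-position 36 → W
n=43: reaches L-position 40 → W
n=44: reaches L-position 38 → W
n=45: reaches L-position 38 → W
L entries with 0 ≤ n ≤ 45: n = 0, 2, 4, 12, 14, 16, 24, 26, 28, 36, 38, 40; that makes 12.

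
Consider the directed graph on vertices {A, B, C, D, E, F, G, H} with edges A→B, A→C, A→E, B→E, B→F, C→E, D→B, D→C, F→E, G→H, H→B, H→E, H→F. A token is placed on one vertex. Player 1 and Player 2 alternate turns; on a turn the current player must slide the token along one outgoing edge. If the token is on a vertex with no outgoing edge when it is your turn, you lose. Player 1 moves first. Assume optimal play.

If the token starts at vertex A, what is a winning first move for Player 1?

Move to E.

Compute win/loss labels from the base case upward. A position with no move is L. Any other position is W if it can reach an L in one move, else L.
Every edge goes from a vertex to one that appears earlier in the order E, F, B, H, C, D, A, G, so processing vertices in that order labels each vertex after all of its successors.
E: no outgoing edge → L
F: reaches L-position E → W
B: reaches L-position E → W
H: reaches L-position E → W
C: reaches L-position E → W
D: only reaches C(W), B(W), all W → L
A: reaches L-position E → W
G: only reaches H(W), which is W → L
From A, the L positions reachable in one move are: E.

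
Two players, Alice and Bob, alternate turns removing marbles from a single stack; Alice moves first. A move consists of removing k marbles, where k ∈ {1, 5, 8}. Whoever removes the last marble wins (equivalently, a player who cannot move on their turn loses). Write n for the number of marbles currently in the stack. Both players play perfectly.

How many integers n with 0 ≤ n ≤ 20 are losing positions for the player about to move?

8

Label each position W (a win for the player to move) or L (a loss). A position with no legal move is L; any other position is W exactly when some move reaches an L, and L when every move reaches a W.
n=0: no move → L
n=1: can move to 0, which is L ⇒ W
n=2: the only move is to 1(W), a W ⇒ L
n=3: can move to 2, which is L ⇒ W
n=4: the only move is to 3(W), a W ⇒ L
n=5: can move to 4, which is L ⇒ W
n=6: moves to 5(W), 1(W); every one is W ⇒ L
n=7: can move to 6, which is L ⇒ W
n=8: can move to 0, which is L ⇒ W
n=9: can move to 4, which is L ⇒ W
n=10: can move to 2, which is L ⇒ W
n=11: can move to 6, which is L ⇒ W
n=12: can move to 4, which is L ⇒ W
n=13: moves to 12(W), 8(W), 5(W); every one is W ⇒ L
n=14: can move to 13, which is L ⇒ W
n=15: moves to 14(W), 10(W), 7(W); every one is W ⇒ L
n=16: can move to 15, which is L ⇒ W
n=17: moves to 16(W), 12(W), 9(W); every one is W ⇒ L
n=18: can move to 17, which is L ⇒ W
n=19: moves to 18(W), 14(W), 11(W); every one is W ⇒ L
n=20: can move to 19, which is L ⇒ W
L entries with 0 ≤ n ≤ 20: n = 0, 2, 4, 6, 13, 15, 17, 19; that makes 8.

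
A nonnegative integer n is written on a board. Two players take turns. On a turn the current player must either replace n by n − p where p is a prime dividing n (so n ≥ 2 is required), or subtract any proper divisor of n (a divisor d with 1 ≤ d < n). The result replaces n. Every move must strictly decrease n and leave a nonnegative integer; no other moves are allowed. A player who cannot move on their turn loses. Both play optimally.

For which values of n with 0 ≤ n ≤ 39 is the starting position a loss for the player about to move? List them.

Work bottom-up. With no move the player to move loses. Otherwise the position is W if at least one move leads to an L position for the opponent, and L if every move leads to a W.
n=0: no move → L
n=1: no move → L
n=2: can move to 0, which is L ⇒ W
n=3: can move to 0, which is L ⇒ W
n=4: moves to 2(W), 3(W); every one is W ⇒ L
n=5: can move to 0, which is L ⇒ W
n=6: can move to 4, which is L ⇒ W
n=7: can move to 0, which is L ⇒ W
n=8: can move to 4, which is L ⇒ W
n=9: moves to 6(W), 8(W); every one is W ⇒ L
n=10: can move to 9, which is L ⇒ W
n=11: can move to 0, which is L ⇒ W
n=12: can move to 9, which is L ⇒ W
n=13: can move to 0, which is L ⇒ W
n=14: moves to 7(W), 12(W), 13(W); every one is W ⇒ L
n=15: can move to 14, which is L ⇒ W
n=16: can move to 14, which is L ⇒ W
n=17: can move to 0, which is L ⇒ W
n=18: can move to 9, which is L ⇒ W
n=19: can move to 0, which is L ⇒ W
n=20: moves to 10(W), 15(W), 16(W), 18(W), 19(W); every one is W ⇒ L
n=21: can move to 14, which is L ⇒ W
n=22: can move to 20, which is L ⇒ W
n=23: can move to 0, which is L ⇒ W
n=24: can move to 20, which is L ⇒ W
n=25: can move to 20, which is L ⇒ W
n=26: moves to 13(W), 24(W), 25(W); every one is W ⇒ L
n=27: can move to 26, which is L ⇒ W
n=28: can move to 14, which is L ⇒ W
n=29: can move to 0, which is L ⇒ W
n=30: can move to 20, which is L ⇒ W
n=31: can move to 0, which is L ⇒ W
n=32: moves to 16(W), 24(W), 28(W), 30(W), 31(W); every one is W ⇒ L
n=33: can move to 32, which is L ⇒ W
n=34: can move to 32, which is L ⇒ W
n=35: moves to 28(W), 30(W), 34(W); every one is W ⇒ L
n=36: can move to 32, which is L ⇒ W
n=37: can move to 0, which is L ⇒ W
n=38: moves to 19(W), 36(W), 37(W); every one is W ⇒ L
n=39: can move to 26, which is L ⇒ W
Reading off the rows marked L gives the requested list; there are 10 such values of n.

0, 1, 4, 9, 14, 20, 26, 32, 35, 38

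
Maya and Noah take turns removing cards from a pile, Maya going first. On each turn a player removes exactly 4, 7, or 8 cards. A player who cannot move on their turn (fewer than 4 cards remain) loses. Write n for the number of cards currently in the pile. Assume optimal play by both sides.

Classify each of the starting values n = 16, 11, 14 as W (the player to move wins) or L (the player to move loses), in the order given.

16: W, 11: W, 14: L

Use the standard recursion: the mover loses at a terminal position; elsewhere, the mover wins exactly when some move hands the opponent an L position.
n=0: no move → L
n=1: no move → L
n=2: no move → L
n=3: no move → L
n=4: reaches L-position 0 → W
n=5: reaches L-position 1 → W
n=6: reaches L-position 2 → W
n=7: reaches L-position 3 → W
n=8: reaches L-position 1 → W
n=9: reaches L-position 2 → W
n=10: reaches L-position 3 → W
n=11: reaches L-position 3 → W
n=12: only reaches 8(W), 5(W), 4(W), all W → L
n=13: only reaches 9(W), 6(W), 5(W), all W → L
n=14: only reaches 10(W), 7(W), 6(W), all W → L
n=15: only reaches 11(W), 8(W), 7(W), all W → L
n=16: reaches L-position 12 → W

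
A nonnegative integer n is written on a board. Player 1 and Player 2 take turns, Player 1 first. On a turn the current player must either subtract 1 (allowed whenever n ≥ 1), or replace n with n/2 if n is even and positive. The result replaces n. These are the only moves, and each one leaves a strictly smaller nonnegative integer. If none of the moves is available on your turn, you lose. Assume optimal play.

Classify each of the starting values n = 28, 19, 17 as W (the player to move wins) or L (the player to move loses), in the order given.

Positions with no move are L. A position that does have a move is losing for the player to move precisely when every available move leads to a winning position for the opponent. Fill in the labels:
n=0: no move → L
n=1: →0(L), so W
n=2: →1(W) only, which is W, so L
n=3: →2(L), so W
n=4: →2(L), so W
n=5: →4(W) only, which is W, so L
n=6: →5(L), so W
n=7: →6(W) only, which is W, so L
n=8: →7(L), so W
n=9: →8(W) only, which is W, so L
n=10: →5(L), so W
n=11: →10(W) only, which is W, so L
n=12: →11(L), so W
n=13: →12(W) only, which is W, so L
n=14: →7(L), so W
n=15: →14(W) only, which is W, so L
n=16: →15(L), so W
n=17: →16(W) only, which is W, so L
n=18: →9(L), so W
n=19: →18(W) only, which is W, so L
n=20: →19(L), so W
n=21: →20(W) only, which is W, so L
n=22: →11(L), so W
n=23: →22(W) only, which is W, so L
n=24: →23(L), so W
n=25: →24(W) only, which is W, so L
n=26: →13(L), so W
n=27: →26(W) only, which is W, so L
n=28: →27(L), so W

28: W, 19: L, 17: L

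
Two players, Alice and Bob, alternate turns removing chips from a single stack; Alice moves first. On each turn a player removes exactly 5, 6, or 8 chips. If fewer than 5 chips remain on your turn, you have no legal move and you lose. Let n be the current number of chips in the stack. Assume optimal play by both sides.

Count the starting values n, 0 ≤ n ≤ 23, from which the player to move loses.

10

Work bottom-up. With no move the player to move loses. Otherwise the position is W if at least one move leads to an L position for the opponent, and L if every move leads to a W.
n=0: no move → L
n=1: no move → L
n=2: no move → L
n=3: no move → L
n=4: no move → L
n=5: can move to 0, which is L ⇒ W
n=6: can move to 1, which is L ⇒ W
n=7: can move to 2, which is L ⇒ W
n=8: can move to 3, which is L ⇒ W
n=9: can move to 4, which is L ⇒ W
n=10: can move to 4, which is L ⇒ W
n=11: can move to 3, which is L ⇒ W
n=12: can move to 4, which is L ⇒ W
n=13: moves to 8(W), 7(W), 5(W); every one is W ⇒ L
n=14: moves to 9(W), 8(W), 6(W); every one is W ⇒ L
n=15: moves to 10(W), 9(W), 7(W); every one is W ⇒ L
n=16: moves to 11(W), 10(W), 8(W); every one is W ⇒ L
n=17: moves to 12(W), 11(W), 9(W); every one is W ⇒ L
n=18: can move to 13, which is L ⇒ W
n=19: can move to 14, which is L ⇒ W
n=20: can move to 15, which is L ⇒ W
n=21: can move to 16, which is L ⇒ W
n=22: can move to 17, which is L ⇒ W
n=23: can move to 17, which is L ⇒ W
L entries with 0 ≤ n ≤ 23: n = 0, 1, 2, 3, 4, 13, 14, 15, 16, 17; that makes 10.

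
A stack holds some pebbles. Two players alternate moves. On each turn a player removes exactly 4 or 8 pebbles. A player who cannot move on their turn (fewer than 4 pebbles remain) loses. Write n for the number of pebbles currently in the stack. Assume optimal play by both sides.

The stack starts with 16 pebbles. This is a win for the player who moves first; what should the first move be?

Remove 4, leaving 12.

Work bottom-up. With no move the player to move loses. Otherwise the position is W if at least one move leads to an L position for the opponent, and L if every move leads to a W.
n=0: no move → L
n=1: no move → L
n=2: no move → L
n=3: no move → L
n=4: reaches L-position 0 → W
n=5: reaches L-position 1 → W
n=6: reaches L-position 2 → W
n=7: reaches L-position 3 → W
n=8: reaches L-position 0 → W
n=9: reaches L-position 1 → W
n=10: reaches L-position 2 → W
n=11: reaches L-position 3 → W
n=12: only reaches 8(W), 4(W), all W → L
n=13: only reaches 9(W), 5(W), all W → L
n=14: only reaches 10(W), 6(W), all W → L
n=15: only reaches 11(W), 7(W), all W → L
n=16: reaches L-position 12 → W
From 16, the L positions reachable in one move are: 12.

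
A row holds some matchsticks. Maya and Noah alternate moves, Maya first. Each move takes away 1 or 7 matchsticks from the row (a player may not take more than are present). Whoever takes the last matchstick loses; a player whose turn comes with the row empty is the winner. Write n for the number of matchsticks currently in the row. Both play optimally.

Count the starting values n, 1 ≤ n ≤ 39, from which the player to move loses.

20

Label each position W (a win for the player to move) or L (a loss). A position with no legal move is W; any other position is W exactly when some move reaches an L, and L when every move reaches a W.
n=0: no move; the opponent has just taken the last matchstick and therefore loses → W
n=1: L (sole option 0(W) is W)
n=2: W (go to 1, an L position)
n=3: L (sole option 2(W) is W)
n=4: W (go to 3, an L position)
n=5: L (sole option 4(W) is W)
n=6: W (go to 5, an L position)
n=7: L (options 6(W), 0(W) are all W)
n=8: W (go to 7, an L position)
n=9: L (options 8(W), 2(W) are all W)
n=10: W (go to 9, an L position)
n=11: L (options 10(W), 4(W) are all W)
n=12: W (go to 11, an L position)
n=13: L (options 12(W), 6(W) are all W)
n=14: W (go to 13, an L position)
n=15: L (options 14(W), 8(W) are all W)
n=16: W (go to 15, an L position)
n=17: L (options 16(W), 10(W) are all W)
n=18: W (go to 17, an L position)
n=19: L (options 18(W), 12(W) are all W)
n=20: W (go to 19, an L position)
n=21: L (options 20(W), 14(W) are all W)
n=22: W (go to 21, an L position)
n=23: L (options 22(W), 16(W) are all W)
n=24: W (go to 23, an L position)
n=25: L (options 24(W), 18(W) are all W)
n=26: W (go to 25, an L position)
n=27: L (options 26(W), 20(W) are all W)
n=28: W (go to 27, an L position)
n=29: L (options 28(W), 22(W) are all W)
n=30: W (go to 29, an L position)
n=31: L (options 30(W), 24(W) are all W)
n=32: W (go to 31, an L position)
n=33: L (options 32(W), 26(W) are all W)
n=34: W (go to 33, an L position)
n=35: L (options 34(W), 28(W) are all W)
n=36: W (go to 35, an L position)
n=37: L (options 36(W), 30(W) are all W)
n=38: W (go to 37, an L position)
n=39: L (options 38(W), 32(W) are all W)
L entries with 1 ≤ n ≤ 39 (the range starts at n=1): n = 1, 3, 5, 7, 9, 11, 13, 15, 17, 19, 21, 23, 25, 27, 29, 31, 33, 35, 37, 39; that makes 20.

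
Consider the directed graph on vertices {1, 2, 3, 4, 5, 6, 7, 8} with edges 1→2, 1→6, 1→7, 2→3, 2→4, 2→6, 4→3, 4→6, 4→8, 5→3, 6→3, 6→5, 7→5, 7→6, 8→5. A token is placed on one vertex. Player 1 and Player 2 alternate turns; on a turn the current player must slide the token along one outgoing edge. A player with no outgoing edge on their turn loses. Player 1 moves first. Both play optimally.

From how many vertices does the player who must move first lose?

3

Use the standard recursion: the mover loses at a terminal position; elsewhere, the mover wins exactly when some move hands the opponent an L position.
Every edge goes from a vertex to one that appears earlier in the order 3, 5, 6, 8, 7, 4, 2, 1, so processing vertices in that order labels each vertex after all of its successors.
3: no outgoing edge → L
5: W (go to 3, an L position)
6: W (go to 3, an L position)
8: L (sole option 5(W) is W)
7: L (options 6(W), 5(W) are all W)
4: W (go to 8, an L position)
2: W (go to 3, an L position)
1: W (go to 7, an L position)
The L vertices are 3, 7, 8; that is 3 in all.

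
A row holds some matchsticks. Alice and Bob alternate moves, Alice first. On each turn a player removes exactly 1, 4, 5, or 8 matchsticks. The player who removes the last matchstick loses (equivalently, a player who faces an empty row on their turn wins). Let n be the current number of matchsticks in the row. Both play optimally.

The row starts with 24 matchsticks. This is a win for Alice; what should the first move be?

Label each position W (a win for the player to move) or L (a loss). A position with no legal move is W; any other position is W exactly when some move reaches an L, and L when every move reaches a W.
n=0: no move; the opponent has just taken the last matchstick and therefore loses → W
n=1: L (sole option 0(W) is W)
n=2: W (go to 1, an L position)
n=3: L (sole option 2(W) is W)
n=4: W (go to 3, an L position)
n=5: W (go to 1, an L position)
n=6: W (go to 1, an L position)
n=7: W (go to 3, an L position)
n=8: W (go to 3, an L position)
n=9: W (go to 1, an L position)
n=10: L (options 9(W), 6(W), 5(W), 2(W) are all W)
n=11: W (go to 10, an L position)
n=12: L (options 11(W), 8(W), 7(W), 4(W) are all W)
n=13: W (go to 12, an L position)
n=14: W (go to 10, an L position)
n=15: W (go to 10, an L position)
n=16: W (go to 12, an L position)
n=17: W (go to 12, an L position)
n=18: W (go to 10, an L position)
n=19: L (options 18(W), 15(W), 14(W), 11(W) are all W)
n=20: W (go to 19, an L position)
n=21: L (options 20(W), 17(W), 16(W), 13(W) are all W)
n=22: W (go to 21, an L position)
n=23: W (go to 19, an L position)
n=24: W (go to 19, an L position)
From 24, the L positions reachable in one move are: 19.

Remove 5, leaving 19.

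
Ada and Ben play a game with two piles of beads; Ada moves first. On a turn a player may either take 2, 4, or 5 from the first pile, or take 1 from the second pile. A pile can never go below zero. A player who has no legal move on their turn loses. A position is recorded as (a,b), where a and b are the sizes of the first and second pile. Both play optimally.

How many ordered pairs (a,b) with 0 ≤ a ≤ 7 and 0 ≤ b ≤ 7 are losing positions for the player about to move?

20

Build the W/L table. Terminal = L. A non-terminal position is W if it has a move to some L; otherwise it is L.
Every move lowers a or b (never raises either), so fill the grid row by row in increasing a, and left to right within a row: each cell's successors are then already labelled.
      b=0  b=1  b=2  b=3  b=4  b=5  b=6  b=7
a=0:    L    W    L    W    L    W    L    W
a=1:    L    W    L    W    L    W    L    W
a=2:    W    L    W    L    W    L    W    L
a=3:    W    L    W    L    W    L    W    L
a=4:    W    W    W    W    W    W    W    W
a=5:    W    W    W    W    W    W    W    W
a=6:    W    W    W    W    W    W    W    W
a=7:    L    W    L    W    L    W    L    W
Cells with no legal move (terminal, hence L): (0,0), (1,0).
The remaining L cells, each justified by listing all of its moves:
(0,2): the only move is to (0,1)(W), a W ⇒ L
(0,4): the only move is to (0,3)(W), a W ⇒ L
(0,6): the only move is to (0,5)(W), a W ⇒ L
(1,2): the only move is to (1,1)(W), a W ⇒ L
(1,4): the only move is to (1,3)(W), a W ⇒ L
(1,6): the only move is to (1,5)(W), a W ⇒ L
(2,1): moves to (0,1)(W), (2,0)(W); every one is W ⇒ L
(2,3): moves to (0,3)(W), (2,2)(W); every one is W ⇒ L
(2,5): moves to (0,5)(W), (2,4)(W); every one is W ⇒ L
(2,7): moves to (0,7)(W), (2,6)(W); every one is W ⇒ L
(3,1): moves to (1,1)(W), (3,0)(W); every one is W ⇒ L
(3,3): moves to (1,3)(W), (3,2)(W); every one is W ⇒ L
(3,5): moves to (1,5)(W), (3,4)(W); every one is W ⇒ L
(3,7): moves to (1,7)(W), (3,6)(W); every one is W ⇒ L
(7,0): moves to (5,0)(W), (3,0)(W), (2,0)(W); every one is W ⇒ L
(7,2): moves to (5,2)(W), (3,2)(W), (2,2)(W), (7,1)(W); every one is W ⇒ L
(7,4): moves to (5,4)(W), (3,4)(W), (2,4)(W), (7,3)(W); every one is W ⇒ L
(7,6): moves to (5,6)(W), (3,6)(W), (2,6)(W), (7,5)(W); every one is W ⇒ L
Every other cell has at least one move into one of the L cells above, so it is W.
L cells per row: a=0: 4, a=1: 4, a=2: 4, a=3: 4, a=4: 0, a=5: 0, a=6: 0, a=7: 4; total 20.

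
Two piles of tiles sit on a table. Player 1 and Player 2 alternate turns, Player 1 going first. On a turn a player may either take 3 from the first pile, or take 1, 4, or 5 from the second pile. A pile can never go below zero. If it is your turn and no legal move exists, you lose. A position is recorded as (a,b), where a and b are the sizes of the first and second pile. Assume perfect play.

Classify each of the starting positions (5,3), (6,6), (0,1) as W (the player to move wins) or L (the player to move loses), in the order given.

(5,3): L, (6,6): W, (0,1): W

Use the standard recursion: the mover loses at a terminal position; elsewhere, the mover wins exactly when some move hands the opponent an L position.
No move ever increases a pile, so every position that can arise here has a ≤ 6 and b ≤ 6; it is enough to label the cells with 0 ≤ a ≤ 6 and 0 ≤ b ≤ 6.
Every move lowers a or b (never raises either), so fill the grid row by row in increasing a, and left to right within a row: each cell's successors are then already labelled.
      b=0  b=1  b=2  b=3  b=4  b=5  b=6
a=0:    L    W    L    W    W    W    W
a=1:    L    W    L    W    W    W    W
a=2:    L    W    L    W    W    W    W
a=3:    W    L    W    L    W    W    W
a=4:    W    L    W    L    W    W    W
a=5:    W    L    W    L    W    W    W
a=6:    L    W    L    W    W    W    W
Cells with no legal move (terminal, hence L): (0,0), (1,0), (2,0).
The remaining L cells, each justified by listing all of its moves:
(0,2): →(0,1)(W) only, which is W, so L
(1,2): →(1,1)(W) only, which is W, so L
(2,2): →(2,1)(W) only, which is W, so L
(3,1): →(0,1)(W), (3,0)(W) — all W, so L
(3,3): →(0,3)(W), (3,2)(W) — all W, so L
(4,1): →(1,1)(W), (4,0)(W) — all W, so L
(4,3): →(1,3)(W), (4,2)(W) — all W, so L
(5,1): →(2,1)(W), (5,0)(W) — all W, so L
(5,3): →(2,3)(W), (5,2)(W) — all W, so L
(6,0): →(3,0)(W) only, which is W, so L
(6,2): →(3,2)(W), (6,1)(W) — all W, so L
Every other cell has at least one move into one of the L cells above, so it is W.
(5,3): one of the L cells justified above, so L
(6,6): the move to (6,2) reaches an L cell, so W
(0,1): the move to (0,0) reaches an L cell, so W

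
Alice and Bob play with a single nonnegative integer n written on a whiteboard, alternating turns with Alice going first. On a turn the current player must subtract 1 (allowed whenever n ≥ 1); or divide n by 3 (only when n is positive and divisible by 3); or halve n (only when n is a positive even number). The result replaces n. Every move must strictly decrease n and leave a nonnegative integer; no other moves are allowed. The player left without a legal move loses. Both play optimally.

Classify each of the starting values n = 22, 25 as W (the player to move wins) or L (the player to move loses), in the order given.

22: W, 25: L

Work bottom-up. With no move the player to move loses. Otherwise the position is W if at least one move leads to an L position for the opponent, and L if every move leads to a W.
n=0: no move → L
n=1: W (go to 0, an L position)
n=2: L (sole option 1(W) is W)
n=3: W (go to 2, an L position)
n=4: W (go to 2, an L position)
n=5: L (sole option 4(W) is W)
n=6: W (go to 2, an L position)
n=7: L (sole option 6(W) is W)
n=8: W (go to 7, an L position)
n=9: L (options 3(W), 8(W) are all W)
n=10: W (go to 5, an L position)
n=11: L (sole option 10(W) is W)
n=12: W (go to 11, an L position)
n=13: L (sole option 12(W) is W)
n=14: W (go to 7, an L position)
n=15: W (go to 5, an L position)
n=16: L (options 8(W), 15(W) are all W)
n=17: W (go to 16, an L position)
n=18: W (go to 9, an L position)
n=19: L (sole option 18(W) is W)
n=20: W (go to 19, an L position)
n=21: W (go to 7, an L position)
n=22: W (go to 11, an L position)
n=23: L (sole option 22(W) is W)
n=24: W (go to 23, an L position)
n=25: L (sole option 24(W) is W)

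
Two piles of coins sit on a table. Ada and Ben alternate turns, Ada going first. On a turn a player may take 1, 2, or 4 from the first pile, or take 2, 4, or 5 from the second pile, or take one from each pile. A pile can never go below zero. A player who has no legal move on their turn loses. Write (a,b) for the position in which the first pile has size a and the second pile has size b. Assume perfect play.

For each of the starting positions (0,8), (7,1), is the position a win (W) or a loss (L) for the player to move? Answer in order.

Label each position W (a win for the player to move) or L (a loss). A position with no legal move is L; any other position is W exactly when some move reaches an L, and L when every move reaches a W.
No move ever increases a pile, so every position that can arise here has a ≤ 7 and b ≤ 8; it is enough to label the cells with 0 ≤ a ≤ 7 and 0 ≤ b ≤ 8.
Every move lowers a or b (never raises either), so fill the grid row by row in increasing a, and left to right within a row: each cell's successors are then already labelled.
      b=0  b=1  b=2  b=3  b=4  b=5  b=6  b=7  b=8
a=0:    L    L    W    W    W    W    W    L    L
a=1:    W    W    W    L    L    W    W    W    W
a=2:    W    W    L    W    W    W    W    W    W
a=3:    L    L    W    W    W    W    W    L    L
a=4:    W    W    W    L    L    W    W    W    W
a=5:    W    W    L    W    W    W    W    W    W
a=6:    L    L    W    W    W    W    W    L    L
a=7:    W    W    W    L    L    W    W    W    W
Cells with no legal move (terminal, hence L): (0,0), (0,1).
The remaining L cells, each justified by listing all of its moves:
(0,7): moves to (0,5)(W), (0,3)(W), (0,2)(W); every one is W ⇒ L
(0,8): moves to (0,6)(W), (0,4)(W), (0,3)(W); every one is W ⇒ L
(1,3): moves to (0,3)(W), (1,1)(W), (0,2)(W); every one is W ⇒ L
(1,4): moves to (0,4)(W), (1,2)(W), (1,0)(W), (0,3)(W); every one is W ⇒ L
(2,2): moves to (1,2)(W), (0,2)(W), (2,0)(W), (1,1)(W); every one is W ⇒ L
(3,0): moves to (2,0)(W), (1,0)(W); every one is W ⇒ L
(3,1): moves to (2,1)(W), (1,1)(W), (2,0)(W); every one is W ⇒ L
(3,7): moves to (2,7)(W), (1,7)(W), (3,5)(W), (3,3)(W), (3,2)(W), (2,6)(W); every one is W ⇒ L
(3,8): moves to (2,8)(W), (1,8)(W), (3,6)(W), (3,4)(W), (3,3)(W), (2,7)(W); every one is W ⇒ L
(4,3): moves to (3,3)(W), (2,3)(W), (0,3)(W), (4,1)(W), (3,2)(W); every one is W ⇒ L
(4,4): moves to (3,4)(W), (2,4)(W), (0,4)(W), (4,2)(W), (4,0)(W), (3,3)(W); every one is W ⇒ L
(5,2): moves to (4,2)(W), (3,2)(W), (1,2)(W), (5,0)(W), (4,1)(W); every one is W ⇒ L
(6,0): moves to (5,0)(W), (4,0)(W), (2,0)(W); every one is W ⇒ L
(6,1): moves to (5,1)(W), (4,1)(W), (2,1)(W), (5,0)(W); every one is W ⇒ L
(6,7): moves to (5,7)(W), (4,7)(W), (2,7)(W), (6,5)(W), (6,3)(W), (6,2)(W), (5,6)(W); every one is W ⇒ L
(6,8): moves to (5,8)(W), (4,8)(W), (2,8)(W), (6,6)(W), (6,4)(W), (6,3)(W), (5,7)(W); every one is W ⇒ L
(7,3): moves to (6,3)(W), (5,3)(W), (3,3)(W), (7,1)(W), (6,2)(W); every one is W ⇒ L
(7,4): moves to (6,4)(W), (5,4)(W), (3,4)(W), (7,2)(W), (7,0)(W), (6,3)(W); every one is W ⇒ L
Every other cell has at least one move into one of the L cells above, so it is W.
(0,8): one of the L cells justified above, so L
(7,1): the move to (6,1) reaches an L cell, so W

(0,8): L, (7,1): W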